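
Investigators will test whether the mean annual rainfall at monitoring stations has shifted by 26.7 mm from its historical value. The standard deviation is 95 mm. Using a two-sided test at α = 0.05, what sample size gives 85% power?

n = 114

For a one-sample z-test, n = ((z_{α/2} + z_β)·σ/δ)².
z_{α/2} = 1.960 (two-sided α = 0.05); z_β = 1.036 (power 85% → β = 0.15).
n = (2.996 × 95 / 26.7)² = 113.63
Round up: n = 114.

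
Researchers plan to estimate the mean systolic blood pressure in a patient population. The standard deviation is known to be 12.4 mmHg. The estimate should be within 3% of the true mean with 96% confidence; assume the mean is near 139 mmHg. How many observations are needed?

For a mean, the margin of error is E = z·σ/√n, so n = (zσ/E)².
At 96% confidence, z = 2.054.
E = 3% of 139 = 4.17 mmHg.
n = (2.054 × 12.4 / 4.17)² = 37.31
Round up: n = 38.

38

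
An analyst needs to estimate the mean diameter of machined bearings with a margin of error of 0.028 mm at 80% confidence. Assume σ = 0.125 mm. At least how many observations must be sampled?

n = 33

For a mean, the margin of error is E = z·σ/√n, so n = (zσ/E)².
At 80% confidence, z = 1.282.
n = (1.282 × 0.125 / 0.028)² = 32.76
Round up: n = 33.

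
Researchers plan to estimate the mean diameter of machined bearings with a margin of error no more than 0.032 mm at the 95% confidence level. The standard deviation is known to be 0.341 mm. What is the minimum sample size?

437

For a mean, the margin of error is E = z·σ/√n, so n = (zσ/E)².
At 95% confidence, z = 1.960.
n = (1.960 × 0.341 / 0.032)² = 436.24
Round up: n = 437.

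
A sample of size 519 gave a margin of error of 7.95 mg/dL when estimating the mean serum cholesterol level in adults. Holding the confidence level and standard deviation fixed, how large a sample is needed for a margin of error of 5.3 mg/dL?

1168

Margin of error scales as 1/√n, so n₂ = n₁·(E₁/E₂)².
n₂ = 519 × (7.95/5.3)² = 519 × 2.25 = 1167.75
Round up: n₂ = 1168.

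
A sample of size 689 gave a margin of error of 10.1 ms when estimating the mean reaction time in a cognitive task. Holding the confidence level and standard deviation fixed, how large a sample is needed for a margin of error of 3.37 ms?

Margin of error scales as 1/√n, so n₂ = n₁·(E₁/E₂)².
n₂ = 689 × (10.1/3.37)² = 689 × 8.982 = 6188.60
Round up: n₂ = 6189.

6189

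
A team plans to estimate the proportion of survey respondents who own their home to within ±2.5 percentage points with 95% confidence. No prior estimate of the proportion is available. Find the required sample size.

For a proportion with margin E = 0.025 at 95% confidence, z = 1.960.
With no prior estimate, use p = 0.5, which maximizes p(1−p) at 0.25.
n = 0.25 × (z/E)² = 0.25 × (1.960/0.025)² = 1536.64
Round up: n = 1537.

n = 1537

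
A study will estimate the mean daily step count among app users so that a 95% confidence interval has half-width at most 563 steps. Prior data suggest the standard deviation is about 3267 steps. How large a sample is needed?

For a mean, the margin of error is E = z·σ/√n, so n = (zσ/E)².
At 95% confidence, z = 1.960.
n = (1.960 × 3267 / 563)² = 129.36
Round up: n = 130.

n = 130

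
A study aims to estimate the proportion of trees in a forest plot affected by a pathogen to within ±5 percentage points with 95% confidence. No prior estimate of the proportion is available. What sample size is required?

385

For a proportion with margin E = 0.05 at 95% confidence, z = 1.960.
With no prior estimate, use p = 0.5, which maximizes p(1−p) at 0.25.
n = 0.25 × (z/E)² = 0.25 × (1.960/0.05)² = 384.16
Round up: n = 385.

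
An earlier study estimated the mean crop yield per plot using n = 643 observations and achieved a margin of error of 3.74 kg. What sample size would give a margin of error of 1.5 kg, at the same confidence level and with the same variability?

3998

Margin of error scales as 1/√n, so n₂ = n₁·(E₁/E₂)².
n₂ = 643 × (3.74/1.5)² = 643 × 6.217 = 3997.53
Round up: n₂ = 3998.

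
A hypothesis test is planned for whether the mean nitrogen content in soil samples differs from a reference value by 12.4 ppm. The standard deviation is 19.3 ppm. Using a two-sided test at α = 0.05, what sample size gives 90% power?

26

For a one-sample z-test, n = ((z_{α/2} + z_β)·σ/δ)².
z_{α/2} = 1.960 (two-sided α = 0.05); z_β = 1.282 (power 90% → β = 0.1).
n = (3.242 × 19.3 / 12.4)² = 25.46
Round up: n = 26.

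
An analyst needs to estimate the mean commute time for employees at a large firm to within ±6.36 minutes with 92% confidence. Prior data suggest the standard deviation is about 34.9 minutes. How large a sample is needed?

n = 93

For a mean, the margin of error is E = z·σ/√n, so n = (zσ/E)².
At 92% confidence, z = 1.751.
n = (1.751 × 34.9 / 6.36)² = 92.32
Round up: n = 93.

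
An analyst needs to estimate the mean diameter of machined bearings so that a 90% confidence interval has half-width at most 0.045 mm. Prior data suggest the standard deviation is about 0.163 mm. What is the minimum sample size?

36

For a mean, the margin of error is E = z·σ/√n, so n = (zσ/E)².
At 90% confidence, z = 1.645.
n = (1.645 × 0.163 / 0.045)² = 35.50
Round up: n = 36.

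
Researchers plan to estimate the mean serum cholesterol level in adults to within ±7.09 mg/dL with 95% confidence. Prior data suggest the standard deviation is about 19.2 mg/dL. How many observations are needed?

For a mean, the margin of error is E = z·σ/√n, so n = (zσ/E)².
At 95% confidence, z = 1.960.
n = (1.960 × 19.2 / 7.09)² = 28.17
Round up: n = 29.

29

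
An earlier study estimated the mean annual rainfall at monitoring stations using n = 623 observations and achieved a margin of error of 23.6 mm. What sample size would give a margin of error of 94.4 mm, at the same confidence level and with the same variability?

n = 39

Margin of error scales as 1/√n, so n₂ = n₁·(E₁/E₂)².
n₂ = 623 × (23.6/94.4)² = 623 × 0.0625 = 38.94
Round up: n₂ = 39.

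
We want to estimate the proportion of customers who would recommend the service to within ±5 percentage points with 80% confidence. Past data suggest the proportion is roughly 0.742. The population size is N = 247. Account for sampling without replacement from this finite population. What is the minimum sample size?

For a proportion with margin E = 0.05 at 80% confidence, z = 1.282.
n = p̂(1−p̂)(z/E)² = 0.742 × 0.258 × (1.282/0.05)² = 125.85 — call this n₀.
Finite-population correction with N = 247: n = n₀ / (1 + (n₀−1)/N) = 125.85 / 1.505 = 83.62
Round up: n = 84.

84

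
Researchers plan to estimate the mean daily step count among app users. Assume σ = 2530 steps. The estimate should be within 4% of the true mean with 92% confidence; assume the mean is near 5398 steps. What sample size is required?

For a mean, the margin of error is E = z·σ/√n, so n = (zσ/E)².
At 92% confidence, z = 1.751.
E = 4% of 5398 = 215.9 steps.
n = (1.751 × 2530 / 215.9)² = 420.95
Round up: n = 421.

n = 421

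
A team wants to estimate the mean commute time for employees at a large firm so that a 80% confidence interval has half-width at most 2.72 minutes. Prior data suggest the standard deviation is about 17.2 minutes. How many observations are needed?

n = 66

For a mean, the margin of error is E = z·σ/√n, so n = (zσ/E)².
At 80% confidence, z = 1.282.
n = (1.282 × 17.2 / 2.72)² = 65.72
Round up: n = 66.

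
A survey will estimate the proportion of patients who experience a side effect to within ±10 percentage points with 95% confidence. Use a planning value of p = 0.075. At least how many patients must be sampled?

For a proportion with margin E = 0.1 at 95% confidence, z = 1.960.
n = p̂(1−p̂)(z/E)² = 0.075 × 0.925 × (1.960/0.1)² = 26.65
Round up: n = 27.

n = 27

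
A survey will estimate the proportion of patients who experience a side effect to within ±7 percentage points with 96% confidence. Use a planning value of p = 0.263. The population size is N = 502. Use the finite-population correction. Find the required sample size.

n = 126

For a proportion with margin E = 0.07 at 96% confidence, z = 2.054.
n = p̂(1−p̂)(z/E)² = 0.263 × 0.737 × (2.054/0.07)² = 166.89 — call this n₀.
Finite-population correction with N = 502: n = n₀ / (1 + (n₀−1)/N) = 166.89 / 1.33 = 125.48
Round up: n = 126.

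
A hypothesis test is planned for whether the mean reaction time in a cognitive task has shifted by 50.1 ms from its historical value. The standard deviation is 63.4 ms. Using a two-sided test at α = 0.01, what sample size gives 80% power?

For a one-sample z-test, n = ((z_{α/2} + z_β)·σ/δ)².
z_{α/2} = 2.576 (two-sided α = 0.01); z_β = 0.842 (power 80% → β = 0.2).
n = (3.418 × 63.4 / 50.1)² = 18.71
Round up: n = 19.

19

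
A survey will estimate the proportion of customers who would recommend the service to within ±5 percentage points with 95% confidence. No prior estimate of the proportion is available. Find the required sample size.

For a proportion with margin E = 0.05 at 95% confidence, z = 1.960.
With no prior estimate, use p = 0.5, which maximizes p(1−p) at 0.25.
n = 0.25 × (z/E)² = 0.25 × (1.960/0.05)² = 384.16
Round up: n = 385.

385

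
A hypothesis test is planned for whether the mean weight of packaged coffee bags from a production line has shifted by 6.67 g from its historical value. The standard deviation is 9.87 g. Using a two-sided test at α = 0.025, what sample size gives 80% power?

For a one-sample z-test, n = ((z_{α/2} + z_β)·σ/δ)².
z_{α/2} = 2.241 (two-sided α = 0.025); z_β = 0.842 (power 80% → β = 0.2).
n = (3.083 × 9.87 / 6.67)² = 20.81
Round up: n = 21.

21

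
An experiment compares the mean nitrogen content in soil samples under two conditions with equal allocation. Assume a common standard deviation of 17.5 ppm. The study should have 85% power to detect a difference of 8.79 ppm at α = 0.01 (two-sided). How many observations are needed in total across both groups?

208 total

For two equal groups, n per group = 2·((z_{α/2} + z_β)·σ/δ)².
z_{α/2} = 2.576; z_β = 1.036 (power 85%).
n = 2 × (3.612 × 17.5 / 8.79)² = 2 × 51.71 = 103.42
Round up: n = 104 per group.
Total across both groups: 2 × 104 = 208.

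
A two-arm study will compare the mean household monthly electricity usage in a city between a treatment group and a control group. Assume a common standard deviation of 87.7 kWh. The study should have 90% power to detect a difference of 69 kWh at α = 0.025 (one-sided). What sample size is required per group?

For two equal groups, n per group = 2·((z_α + z_β)·σ/δ)².
z_α = 1.960; z_β = 1.282 (power 90%).
n = 2 × (3.242 × 87.7 / 69)² = 2 × 16.98 = 33.96
Round up: n = 34 per group.

34 per group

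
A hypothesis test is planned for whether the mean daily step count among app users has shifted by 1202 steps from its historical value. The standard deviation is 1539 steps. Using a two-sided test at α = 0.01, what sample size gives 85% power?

For a one-sample z-test, n = ((z_{α/2} + z_β)·σ/δ)².
z_{α/2} = 2.576 (two-sided α = 0.01); z_β = 1.036 (power 85% → β = 0.15).
n = (3.612 × 1539 / 1202)² = 21.39
Round up: n = 22.

n = 22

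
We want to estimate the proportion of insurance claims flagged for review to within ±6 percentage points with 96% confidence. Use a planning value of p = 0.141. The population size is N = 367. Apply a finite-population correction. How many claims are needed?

For a proportion with margin E = 0.06 at 96% confidence, z = 2.054.
n = p̂(1−p̂)(z/E)² = 0.141 × 0.859 × (2.054/0.06)² = 141.94 — call this n₀.
Finite-population correction with N = 367: n = n₀ / (1 + (n₀−1)/N) = 141.94 / 1.384 = 102.56
Round up: n = 103.

n = 103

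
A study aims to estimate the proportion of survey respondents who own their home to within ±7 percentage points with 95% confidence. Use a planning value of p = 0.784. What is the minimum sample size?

133

For a proportion with margin E = 0.07 at 95% confidence, z = 1.960.
n = p̂(1−p̂)(z/E)² = 0.784 × 0.216 × (1.960/0.07)² = 132.77
Round up: n = 133.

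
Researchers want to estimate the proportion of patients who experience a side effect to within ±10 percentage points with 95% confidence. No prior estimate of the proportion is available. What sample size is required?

For a proportion with margin E = 0.1 at 95% confidence, z = 1.960.
With no prior estimate, use p = 0.5, which maximizes p(1−p) at 0.25.
n = 0.25 × (z/E)² = 0.25 × (1.960/0.1)² = 96.04
Round up: n = 97.

97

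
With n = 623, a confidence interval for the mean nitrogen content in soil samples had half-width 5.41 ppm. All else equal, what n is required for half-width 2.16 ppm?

3909

Margin of error scales as 1/√n, so n₂ = n₁·(E₁/E₂)².
n₂ = 623 × (5.41/2.16)² = 623 × 6.273 = 3908.08
Round up: n₂ = 3909.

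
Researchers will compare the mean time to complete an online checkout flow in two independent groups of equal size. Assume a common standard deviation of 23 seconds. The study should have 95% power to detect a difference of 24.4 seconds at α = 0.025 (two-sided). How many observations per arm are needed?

For two equal groups, n per group = 2·((z_{α/2} + z_β)·σ/δ)².
z_{α/2} = 2.241; z_β = 1.645 (power 95%).
n = 2 × (3.886 × 23 / 24.4)² = 2 × 13.42 = 26.84
Round up: n = 27 per group.

27 per group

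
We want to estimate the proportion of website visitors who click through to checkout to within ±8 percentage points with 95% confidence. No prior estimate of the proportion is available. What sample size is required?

For a proportion with margin E = 0.08 at 95% confidence, z = 1.960.
With no prior estimate, use p = 0.5, which maximizes p(1−p) at 0.25.
n = 0.25 × (z/E)² = 0.25 × (1.960/0.08)² = 150.06
Round up: n = 151.

151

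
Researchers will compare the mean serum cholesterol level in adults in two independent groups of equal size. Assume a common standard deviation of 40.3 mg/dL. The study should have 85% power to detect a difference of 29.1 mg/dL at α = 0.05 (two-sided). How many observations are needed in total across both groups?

70 total

For two equal groups, n per group = 2·((z_{α/2} + z_β)·σ/δ)².
z_{α/2} = 1.960; z_β = 1.036 (power 85%).
n = 2 × (2.996 × 40.3 / 29.1)² = 2 × 17.22 = 34.44
Round up: n = 35 per group.
Total across both groups: 2 × 35 = 70.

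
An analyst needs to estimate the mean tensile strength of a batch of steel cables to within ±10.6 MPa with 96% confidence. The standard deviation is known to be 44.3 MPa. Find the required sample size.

For a mean, the margin of error is E = z·σ/√n, so n = (zσ/E)².
At 96% confidence, z = 2.054.
n = (2.054 × 44.3 / 10.6)² = 73.69
Round up: n = 74.

n = 74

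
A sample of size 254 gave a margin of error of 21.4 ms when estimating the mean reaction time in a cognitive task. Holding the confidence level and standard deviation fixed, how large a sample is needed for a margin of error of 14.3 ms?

Margin of error scales as 1/√n, so n₂ = n₁·(E₁/E₂)².
n₂ = 254 × (21.4/14.3)² = 254 × 2.24 = 568.96
Round up: n₂ = 569.

n = 569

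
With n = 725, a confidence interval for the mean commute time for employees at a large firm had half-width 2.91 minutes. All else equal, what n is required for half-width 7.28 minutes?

Margin of error scales as 1/√n, so n₂ = n₁·(E₁/E₂)².
n₂ = 725 × (2.91/7.28)² = 725 × 0.1598 = 115.86
Round up: n₂ = 116.

n = 116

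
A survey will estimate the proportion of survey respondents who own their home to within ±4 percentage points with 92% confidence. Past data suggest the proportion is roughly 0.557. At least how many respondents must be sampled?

n = 473

For a proportion with margin E = 0.04 at 92% confidence, z = 1.751.
n = p̂(1−p̂)(z/E)² = 0.557 × 0.443 × (1.751/0.04)² = 472.84
Round up: n = 473.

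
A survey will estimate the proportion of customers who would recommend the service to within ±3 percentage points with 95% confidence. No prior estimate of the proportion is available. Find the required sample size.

n = 1068

For a proportion with margin E = 0.03 at 95% confidence, z = 1.960.
With no prior estimate, use p = 0.5, which maximizes p(1−p) at 0.25.
n = 0.25 × (z/E)² = 0.25 × (1.960/0.03)² = 1067.11
Round up: n = 1068.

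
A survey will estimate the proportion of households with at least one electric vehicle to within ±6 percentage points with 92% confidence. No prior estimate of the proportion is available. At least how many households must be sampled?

For a proportion with margin E = 0.06 at 92% confidence, z = 1.751.
With no prior estimate, use p = 0.5, which maximizes p(1−p) at 0.25.
n = 0.25 × (z/E)² = 0.25 × (1.751/0.06)² = 212.92
Round up: n = 213.

213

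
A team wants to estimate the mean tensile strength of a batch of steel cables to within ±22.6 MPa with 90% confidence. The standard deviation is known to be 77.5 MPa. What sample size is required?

For a mean, the margin of error is E = z·σ/√n, so n = (zσ/E)².
At 90% confidence, z = 1.645.
n = (1.645 × 77.5 / 22.6)² = 31.82
Round up: n = 32.

32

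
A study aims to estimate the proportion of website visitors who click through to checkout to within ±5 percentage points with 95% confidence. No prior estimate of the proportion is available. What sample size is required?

For a proportion with margin E = 0.05 at 95% confidence, z = 1.960.
With no prior estimate, use p = 0.5, which maximizes p(1−p) at 0.25.
n = 0.25 × (z/E)² = 0.25 × (1.960/0.05)² = 384.16
Round up: n = 385.

n = 385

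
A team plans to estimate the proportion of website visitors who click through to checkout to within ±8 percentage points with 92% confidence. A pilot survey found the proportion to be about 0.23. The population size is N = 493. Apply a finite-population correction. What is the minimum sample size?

n = 73

For a proportion with margin E = 0.08 at 92% confidence, z = 1.751.
n = p̂(1−p̂)(z/E)² = 0.23 × 0.77 × (1.751/0.08)² = 84.84 — call this n₀.
Finite-population correction with N = 493: n = n₀ / (1 + (n₀−1)/N) = 84.84 / 1.17 = 72.51
Round up: n = 73.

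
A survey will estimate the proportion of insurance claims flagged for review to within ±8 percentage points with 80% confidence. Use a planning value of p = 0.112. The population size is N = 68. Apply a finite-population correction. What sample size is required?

19

For a proportion with margin E = 0.08 at 80% confidence, z = 1.282.
n = p̂(1−p̂)(z/E)² = 0.112 × 0.888 × (1.282/0.08)² = 25.54 — call this n₀.
Finite-population correction with N = 68: n = n₀ / (1 + (n₀−1)/N) = 25.54 / 1.361 = 18.77
Round up: n = 19.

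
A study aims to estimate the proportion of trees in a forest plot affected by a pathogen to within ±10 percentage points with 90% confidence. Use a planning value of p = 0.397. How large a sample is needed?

For a proportion with margin E = 0.1 at 90% confidence, z = 1.645.
n = p̂(1−p̂)(z/E)² = 0.397 × 0.603 × (1.645/0.1)² = 64.78
Round up: n = 65.

n = 65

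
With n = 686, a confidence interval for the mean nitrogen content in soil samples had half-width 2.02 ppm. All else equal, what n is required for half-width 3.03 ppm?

Margin of error scales as 1/√n, so n₂ = n₁·(E₁/E₂)².
n₂ = 686 × (2.02/3.03)² = 686 × 0.4444 = 304.86
Round up: n₂ = 305.

305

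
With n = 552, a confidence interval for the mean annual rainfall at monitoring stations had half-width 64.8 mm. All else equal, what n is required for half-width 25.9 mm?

3456

Margin of error scales as 1/√n, so n₂ = n₁·(E₁/E₂)².
n₂ = 552 × (64.8/25.9)² = 552 × 6.26 = 3455.52
Round up: n₂ = 3456.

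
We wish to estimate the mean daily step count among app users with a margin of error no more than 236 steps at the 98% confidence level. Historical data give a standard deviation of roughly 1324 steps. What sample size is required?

For a mean, the margin of error is E = z·σ/√n, so n = (zσ/E)².
At 98% confidence, z = 2.326.
n = (2.326 × 1324 / 236)² = 170.28
Round up: n = 171.

171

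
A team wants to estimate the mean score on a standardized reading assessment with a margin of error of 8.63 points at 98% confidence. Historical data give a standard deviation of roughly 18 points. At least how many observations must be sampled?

24

For a mean, the margin of error is E = z·σ/√n, so n = (zσ/E)².
At 98% confidence, z = 2.326.
n = (2.326 × 18 / 8.63)² = 23.54
Round up: n = 24.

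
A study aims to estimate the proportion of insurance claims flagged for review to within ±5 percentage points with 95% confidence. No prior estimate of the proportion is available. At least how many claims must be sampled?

For a proportion with margin E = 0.05 at 95% confidence, z = 1.960.
With no prior estimate, use p = 0.5, which maximizes p(1−p) at 0.25.
n = 0.25 × (z/E)² = 0.25 × (1.960/0.05)² = 384.16
Round up: n = 385.

385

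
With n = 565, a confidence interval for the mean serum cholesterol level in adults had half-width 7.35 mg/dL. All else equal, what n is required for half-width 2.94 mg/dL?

n = 3532

Margin of error scales as 1/√n, so n₂ = n₁·(E₁/E₂)².
n₂ = 565 × (7.35/2.94)² = 565 × 6.25 = 3531.25
Round up: n₂ = 3532.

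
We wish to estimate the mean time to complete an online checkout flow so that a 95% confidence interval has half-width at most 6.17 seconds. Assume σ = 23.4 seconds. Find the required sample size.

For a mean, the margin of error is E = z·σ/√n, so n = (zσ/E)².
At 95% confidence, z = 1.960.
n = (1.960 × 23.4 / 6.17)² = 55.26
Round up: n = 56.

n = 56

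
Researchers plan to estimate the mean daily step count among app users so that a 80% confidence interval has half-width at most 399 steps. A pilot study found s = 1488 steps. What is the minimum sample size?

23

For a mean, the margin of error is E = z·σ/√n, so n = (zσ/E)².
At 80% confidence, z = 1.282.
n = (1.282 × 1488 / 399)² = 22.86
Round up: n = 23.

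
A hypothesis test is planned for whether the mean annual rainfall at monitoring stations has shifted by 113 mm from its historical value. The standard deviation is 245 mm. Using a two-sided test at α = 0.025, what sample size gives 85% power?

For a one-sample z-test, n = ((z_{α/2} + z_β)·σ/δ)².
z_{α/2} = 2.241 (two-sided α = 0.025); z_β = 1.036 (power 85% → β = 0.15).
n = (3.277 × 245 / 113)² = 50.48
Round up: n = 51.

51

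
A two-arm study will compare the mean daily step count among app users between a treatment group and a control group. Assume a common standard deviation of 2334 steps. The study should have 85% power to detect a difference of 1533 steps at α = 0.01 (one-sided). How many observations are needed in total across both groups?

106 total

For two equal groups, n per group = 2·((z_α + z_β)·σ/δ)².
z_α = 2.326; z_β = 1.036 (power 85%).
n = 2 × (3.362 × 2334 / 1533)² = 2 × 26.20 = 52.40
Round up: n = 53 per group.
Total across both groups: 2 × 53 = 106.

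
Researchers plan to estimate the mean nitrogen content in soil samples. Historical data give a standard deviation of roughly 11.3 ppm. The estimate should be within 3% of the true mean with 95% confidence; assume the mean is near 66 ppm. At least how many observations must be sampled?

126

For a mean, the margin of error is E = z·σ/√n, so n = (zσ/E)².
At 95% confidence, z = 1.960.
E = 3% of 66 = 1.98 ppm.
n = (1.960 × 11.3 / 1.98)² = 125.12
Round up: n = 126.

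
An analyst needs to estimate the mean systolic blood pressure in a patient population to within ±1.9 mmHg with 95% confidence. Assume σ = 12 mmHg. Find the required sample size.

154

For a mean, the margin of error is E = z·σ/√n, so n = (zσ/E)².
At 95% confidence, z = 1.960.
n = (1.960 × 12 / 1.9)² = 153.24
Round up: n = 154.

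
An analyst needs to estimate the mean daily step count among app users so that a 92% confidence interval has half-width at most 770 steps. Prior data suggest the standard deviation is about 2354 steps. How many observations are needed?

n = 29

For a mean, the margin of error is E = z·σ/√n, so n = (zσ/E)².
At 92% confidence, z = 1.751.
n = (1.751 × 2354 / 770)² = 28.66
Round up: n = 29.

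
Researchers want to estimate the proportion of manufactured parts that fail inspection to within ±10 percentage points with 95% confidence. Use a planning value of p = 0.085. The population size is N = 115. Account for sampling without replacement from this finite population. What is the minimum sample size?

24

For a proportion with margin E = 0.1 at 95% confidence, z = 1.960.
n = p̂(1−p̂)(z/E)² = 0.085 × 0.915 × (1.960/0.1)² = 29.88 — call this n₀.
Finite-population correction with N = 115: n = n₀ / (1 + (n₀−1)/N) = 29.88 / 1.251 = 23.88
Round up: n = 24.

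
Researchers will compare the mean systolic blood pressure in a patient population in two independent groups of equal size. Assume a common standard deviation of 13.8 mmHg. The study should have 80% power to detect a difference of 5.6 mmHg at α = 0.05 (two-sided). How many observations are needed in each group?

For two equal groups, n per group = 2·((z_{α/2} + z_β)·σ/δ)².
z_{α/2} = 1.960; z_β = 0.842 (power 80%).
n = 2 × (2.802 × 13.8 / 5.6)² = 2 × 47.68 = 95.36
Round up: n = 96 per group.

96 per group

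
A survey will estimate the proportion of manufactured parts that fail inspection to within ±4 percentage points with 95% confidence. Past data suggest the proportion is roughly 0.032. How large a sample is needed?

For a proportion with margin E = 0.04 at 95% confidence, z = 1.960.
n = p̂(1−p̂)(z/E)² = 0.032 × 0.968 × (1.960/0.04)² = 74.37
Round up: n = 75.

n = 75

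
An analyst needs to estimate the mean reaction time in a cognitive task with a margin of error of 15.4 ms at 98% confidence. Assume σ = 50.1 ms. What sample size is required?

n = 58

For a mean, the margin of error is E = z·σ/√n, so n = (zσ/E)².
At 98% confidence, z = 2.326.
n = (2.326 × 50.1 / 15.4)² = 57.26
Round up: n = 58.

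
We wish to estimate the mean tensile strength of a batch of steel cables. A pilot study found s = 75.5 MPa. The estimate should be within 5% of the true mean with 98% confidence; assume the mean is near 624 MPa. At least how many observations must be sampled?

n = 32

For a mean, the margin of error is E = z·σ/√n, so n = (zσ/E)².
At 98% confidence, z = 2.326.
E = 5% of 624 = 31.2 MPa.
n = (2.326 × 75.5 / 31.2)² = 31.68
Round up: n = 32.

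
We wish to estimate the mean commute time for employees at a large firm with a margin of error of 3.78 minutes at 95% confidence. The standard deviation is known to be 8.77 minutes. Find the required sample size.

n = 21

For a mean, the margin of error is E = z·σ/√n, so n = (zσ/E)².
At 95% confidence, z = 1.960.
n = (1.960 × 8.77 / 3.78)² = 20.68
Round up: n = 21.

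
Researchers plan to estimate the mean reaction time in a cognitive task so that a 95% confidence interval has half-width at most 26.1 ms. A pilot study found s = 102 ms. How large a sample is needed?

59

For a mean, the margin of error is E = z·σ/√n, so n = (zσ/E)².
At 95% confidence, z = 1.960.
n = (1.960 × 102 / 26.1)² = 58.67
Round up: n = 59.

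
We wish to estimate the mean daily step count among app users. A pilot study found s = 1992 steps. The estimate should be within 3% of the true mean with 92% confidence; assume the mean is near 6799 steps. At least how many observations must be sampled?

For a mean, the margin of error is E = z·σ/√n, so n = (zσ/E)².
At 92% confidence, z = 1.751.
E = 3% of 6799 = 204 steps.
n = (1.751 × 1992 / 204)² = 292.43
Round up: n = 293.

293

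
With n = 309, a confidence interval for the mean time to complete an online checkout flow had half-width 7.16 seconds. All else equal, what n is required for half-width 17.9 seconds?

50

Margin of error scales as 1/√n, so n₂ = n₁·(E₁/E₂)².
n₂ = 309 × (7.16/17.9)² = 309 × 0.16 = 49.44
Round up: n₂ = 50.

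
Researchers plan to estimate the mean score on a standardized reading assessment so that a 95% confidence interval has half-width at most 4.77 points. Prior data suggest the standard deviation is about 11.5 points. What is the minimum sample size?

For a mean, the margin of error is E = z·σ/√n, so n = (zσ/E)².
At 95% confidence, z = 1.960.
n = (1.960 × 11.5 / 4.77)² = 22.33
Round up: n = 23.

n = 23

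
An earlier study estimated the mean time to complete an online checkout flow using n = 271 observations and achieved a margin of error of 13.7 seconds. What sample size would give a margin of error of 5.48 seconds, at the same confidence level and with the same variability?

Margin of error scales as 1/√n, so n₂ = n₁·(E₁/E₂)².
n₂ = 271 × (13.7/5.48)² = 271 × 6.25 = 1693.75
Round up: n₂ = 1694.

1694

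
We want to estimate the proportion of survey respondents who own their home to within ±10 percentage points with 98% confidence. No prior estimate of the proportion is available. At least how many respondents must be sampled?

136

For a proportion with margin E = 0.1 at 98% confidence, z = 2.326.
With no prior estimate, use p = 0.5, which maximizes p(1−p) at 0.25.
n = 0.25 × (z/E)² = 0.25 × (2.326/0.1)² = 135.26
Round up: n = 136.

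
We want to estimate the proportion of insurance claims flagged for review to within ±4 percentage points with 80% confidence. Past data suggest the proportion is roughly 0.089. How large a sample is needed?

n = 84

For a proportion with margin E = 0.04 at 80% confidence, z = 1.282.
n = p̂(1−p̂)(z/E)² = 0.089 × 0.911 × (1.282/0.04)² = 83.28
Round up: n = 84.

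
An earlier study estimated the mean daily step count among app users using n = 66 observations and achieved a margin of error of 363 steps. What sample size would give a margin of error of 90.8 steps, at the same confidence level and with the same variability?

1055

Margin of error scales as 1/√n, so n₂ = n₁·(E₁/E₂)².
n₂ = 66 × (363/90.8)² = 66 × 15.98 = 1054.68
Round up: n₂ = 1055.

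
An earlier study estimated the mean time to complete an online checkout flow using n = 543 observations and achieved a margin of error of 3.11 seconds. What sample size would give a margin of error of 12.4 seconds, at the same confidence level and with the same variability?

Margin of error scales as 1/√n, so n₂ = n₁·(E₁/E₂)².
n₂ = 543 × (3.11/12.4)² = 543 × 0.0629 = 34.15
Round up: n₂ = 35.

35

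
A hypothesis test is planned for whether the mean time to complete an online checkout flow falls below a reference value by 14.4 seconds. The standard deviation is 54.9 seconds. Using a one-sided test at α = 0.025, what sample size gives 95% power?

n = 189

For a one-sample z-test, n = ((z_α + z_β)·σ/δ)².
z_α = 1.960 (one-sided α = 0.025); z_β = 1.645 (power 95% → β = 0.05).
n = (3.605 × 54.9 / 14.4)² = 188.90
Round up: n = 189.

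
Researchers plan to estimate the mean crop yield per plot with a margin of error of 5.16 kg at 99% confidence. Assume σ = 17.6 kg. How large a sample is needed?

For a mean, the margin of error is E = z·σ/√n, so n = (zσ/E)².
At 99% confidence, z = 2.576.
n = (2.576 × 17.6 / 5.16)² = 77.20
Round up: n = 78.

78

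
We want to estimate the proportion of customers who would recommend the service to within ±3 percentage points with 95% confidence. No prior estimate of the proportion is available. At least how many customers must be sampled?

For a proportion with margin E = 0.03 at 95% confidence, z = 1.960.
With no prior estimate, use p = 0.5, which maximizes p(1−p) at 0.25.
n = 0.25 × (z/E)² = 0.25 × (1.960/0.03)² = 1067.11
Round up: n = 1068.

n = 1068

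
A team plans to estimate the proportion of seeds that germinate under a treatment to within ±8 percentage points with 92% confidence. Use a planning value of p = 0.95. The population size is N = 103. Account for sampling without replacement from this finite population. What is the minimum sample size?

19

For a proportion with margin E = 0.08 at 92% confidence, z = 1.751.
n = p̂(1−p̂)(z/E)² = 0.95 × 0.05 × (1.751/0.08)² = 22.76 — call this n₀.
Finite-population correction with N = 103: n = n₀ / (1 + (n₀−1)/N) = 22.76 / 1.211 = 18.79
Round up: n = 19.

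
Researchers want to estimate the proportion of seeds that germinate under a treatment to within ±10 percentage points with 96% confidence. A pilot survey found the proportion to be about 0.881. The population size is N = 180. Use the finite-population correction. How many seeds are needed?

36

For a proportion with margin E = 0.1 at 96% confidence, z = 2.054.
n = p̂(1−p̂)(z/E)² = 0.881 × 0.119 × (2.054/0.1)² = 44.23 — call this n₀.
Finite-population correction with N = 180: n = n₀ / (1 + (n₀−1)/N) = 44.23 / 1.24 = 35.67
Round up: n = 36.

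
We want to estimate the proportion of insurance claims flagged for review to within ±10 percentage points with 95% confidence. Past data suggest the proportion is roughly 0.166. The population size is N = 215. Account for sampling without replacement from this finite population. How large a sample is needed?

For a proportion with margin E = 0.1 at 95% confidence, z = 1.960.
n = p̂(1−p̂)(z/E)² = 0.166 × 0.834 × (1.960/0.1)² = 53.18 — call this n₀.
Finite-population correction with N = 215: n = n₀ / (1 + (n₀−1)/N) = 53.18 / 1.243 = 42.78
Round up: n = 43.

43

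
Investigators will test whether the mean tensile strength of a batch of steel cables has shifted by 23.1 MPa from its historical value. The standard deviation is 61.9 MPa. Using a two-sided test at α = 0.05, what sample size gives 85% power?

For a one-sample z-test, n = ((z_{α/2} + z_β)·σ/δ)².
z_{α/2} = 1.960 (two-sided α = 0.05); z_β = 1.036 (power 85% → β = 0.15).
n = (2.996 × 61.9 / 23.1)² = 64.45
Round up: n = 65.

65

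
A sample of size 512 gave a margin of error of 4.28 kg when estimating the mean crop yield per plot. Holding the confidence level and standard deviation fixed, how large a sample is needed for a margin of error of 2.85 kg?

1155

Margin of error scales as 1/√n, so n₂ = n₁·(E₁/E₂)².
n₂ = 512 × (4.28/2.85)² = 512 × 2.255 = 1154.56
Round up: n₂ = 1155.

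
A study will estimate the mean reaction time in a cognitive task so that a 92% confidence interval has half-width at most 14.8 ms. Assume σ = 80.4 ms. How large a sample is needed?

91

For a mean, the margin of error is E = z·σ/√n, so n = (zσ/E)².
At 92% confidence, z = 1.751.
n = (1.751 × 80.4 / 14.8)² = 90.48
Round up: n = 91.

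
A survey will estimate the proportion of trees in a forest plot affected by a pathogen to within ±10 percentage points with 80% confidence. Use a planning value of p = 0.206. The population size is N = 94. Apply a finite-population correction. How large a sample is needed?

22

For a proportion with margin E = 0.1 at 80% confidence, z = 1.282.
n = p̂(1−p̂)(z/E)² = 0.206 × 0.794 × (1.282/0.1)² = 26.88 — call this n₀.
Finite-population correction with N = 94: n = n₀ / (1 + (n₀−1)/N) = 26.88 / 1.275 = 21.08
Round up: n = 22.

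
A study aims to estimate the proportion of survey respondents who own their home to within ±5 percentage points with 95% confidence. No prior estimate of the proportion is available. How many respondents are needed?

385

For a proportion with margin E = 0.05 at 95% confidence, z = 1.960.
With no prior estimate, use p = 0.5, which maximizes p(1−p) at 0.25.
n = 0.25 × (z/E)² = 0.25 × (1.960/0.05)² = 384.16
Round up: n = 385.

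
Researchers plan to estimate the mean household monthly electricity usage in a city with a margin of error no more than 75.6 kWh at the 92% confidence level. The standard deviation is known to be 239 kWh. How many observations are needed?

n = 31

For a mean, the margin of error is E = z·σ/√n, so n = (zσ/E)².
At 92% confidence, z = 1.751.
n = (1.751 × 239 / 75.6)² = 30.64
Round up: n = 31.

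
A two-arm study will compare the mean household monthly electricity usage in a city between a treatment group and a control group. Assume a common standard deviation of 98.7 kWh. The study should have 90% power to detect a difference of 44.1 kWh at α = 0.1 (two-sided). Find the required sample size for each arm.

86 per group

For two equal groups, n per group = 2·((z_{α/2} + z_β)·σ/δ)².
z_{α/2} = 1.645; z_β = 1.282 (power 90%).
n = 2 × (2.927 × 98.7 / 44.1)² = 2 × 42.91 = 85.82
Round up: n = 86 per group.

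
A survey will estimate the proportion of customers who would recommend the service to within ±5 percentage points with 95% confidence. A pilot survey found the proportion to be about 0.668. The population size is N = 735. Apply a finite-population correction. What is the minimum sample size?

For a proportion with margin E = 0.05 at 95% confidence, z = 1.960.
n = p̂(1−p̂)(z/E)² = 0.668 × 0.332 × (1.960/0.05)² = 340.79 — call this n₀.
Finite-population correction with N = 735: n = n₀ / (1 + (n₀−1)/N) = 340.79 / 1.462 = 233.10
Round up: n = 234.

n = 234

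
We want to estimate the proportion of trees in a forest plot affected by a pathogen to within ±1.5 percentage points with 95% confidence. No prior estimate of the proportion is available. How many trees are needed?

For a proportion with margin E = 0.015 at 95% confidence, z = 1.960.
With no prior estimate, use p = 0.5, which maximizes p(1−p) at 0.25.
n = 0.25 × (z/E)² = 0.25 × (1.960/0.015)² = 4268.44
Round up: n = 4269.

4269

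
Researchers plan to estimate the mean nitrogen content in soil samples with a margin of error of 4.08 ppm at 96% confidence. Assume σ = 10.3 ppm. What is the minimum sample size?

For a mean, the margin of error is E = z·σ/√n, so n = (zσ/E)².
At 96% confidence, z = 2.054.
n = (2.054 × 10.3 / 4.08)² = 26.89
Round up: n = 27.

27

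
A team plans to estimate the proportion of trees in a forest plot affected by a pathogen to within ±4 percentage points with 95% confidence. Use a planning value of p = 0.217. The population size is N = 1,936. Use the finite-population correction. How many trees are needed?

n = 338

For a proportion with margin E = 0.04 at 95% confidence, z = 1.960.
n = p̂(1−p̂)(z/E)² = 0.217 × 0.783 × (1.960/0.04)² = 407.96 — call this n₀.
Finite-population correction with N = 1,936: n = n₀ / (1 + (n₀−1)/N) = 407.96 / 1.21 = 337.16
Round up: n = 338.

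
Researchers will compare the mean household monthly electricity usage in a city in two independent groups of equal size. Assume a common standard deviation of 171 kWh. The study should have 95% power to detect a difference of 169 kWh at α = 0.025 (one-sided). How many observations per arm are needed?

For two equal groups, n per group = 2·((z_α + z_β)·σ/δ)².
z_α = 1.960; z_β = 1.645 (power 95%).
n = 2 × (3.605 × 171 / 169)² = 2 × 13.31 = 26.62
Round up: n = 27 per group.

27 per group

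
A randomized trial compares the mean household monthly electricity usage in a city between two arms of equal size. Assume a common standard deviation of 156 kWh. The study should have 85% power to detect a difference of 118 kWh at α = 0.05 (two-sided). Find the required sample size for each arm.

For two equal groups, n per group = 2·((z_{α/2} + z_β)·σ/δ)².
z_{α/2} = 1.960; z_β = 1.036 (power 85%).
n = 2 × (2.996 × 156 / 118)² = 2 × 15.69 = 31.38
Round up: n = 32 per group.

32 per group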